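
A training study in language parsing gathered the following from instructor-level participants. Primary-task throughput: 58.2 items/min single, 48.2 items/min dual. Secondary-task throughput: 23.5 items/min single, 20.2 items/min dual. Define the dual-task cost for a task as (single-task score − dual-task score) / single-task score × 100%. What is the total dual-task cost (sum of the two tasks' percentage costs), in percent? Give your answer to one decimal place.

31.2

Primary cost = (58.2 − 48.2) / 58.2 × 100% = 17.1821%.
Secondary cost = (23.5 − 20.2) / 23.5 × 100% = 14.0426%.
Total = 17.1821% + 14.0426% = 31.2247% ≈ 31.2%.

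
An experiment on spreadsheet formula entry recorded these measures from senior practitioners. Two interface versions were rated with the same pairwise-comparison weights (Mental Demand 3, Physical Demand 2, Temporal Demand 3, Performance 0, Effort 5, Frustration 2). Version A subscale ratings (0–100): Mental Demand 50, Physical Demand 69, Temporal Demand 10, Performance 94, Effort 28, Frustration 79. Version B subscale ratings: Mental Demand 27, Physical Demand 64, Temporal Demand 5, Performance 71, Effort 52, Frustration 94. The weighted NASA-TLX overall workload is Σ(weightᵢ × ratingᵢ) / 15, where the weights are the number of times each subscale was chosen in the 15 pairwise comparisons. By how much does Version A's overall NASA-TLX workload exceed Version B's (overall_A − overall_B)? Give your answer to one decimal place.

Version A weighted sum = 3·50 + 2·69 + 3·10 + 0·94 + 5·28 + 2·79 = 150 + 138 + 30 + 0 + 140 + 158 = 616; overall_A = 616/15 = 41.0667.
Version B weighted sum = 3·27 + 2·64 + 3·5 + 0·71 + 5·52 + 2·94 = 81 + 128 + 15 + 0 + 260 + 188 = 672; overall_B = 672/15 = 44.8000.
Difference = 41.0667 − 44.8000 = -3.7333 ≈ -3.7.

-3.7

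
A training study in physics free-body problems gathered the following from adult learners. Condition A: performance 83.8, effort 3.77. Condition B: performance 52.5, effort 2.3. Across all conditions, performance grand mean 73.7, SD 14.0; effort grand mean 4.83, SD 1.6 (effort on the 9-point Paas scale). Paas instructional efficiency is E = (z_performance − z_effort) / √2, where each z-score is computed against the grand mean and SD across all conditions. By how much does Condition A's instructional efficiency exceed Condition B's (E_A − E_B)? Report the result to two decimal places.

0.93

Condition A: z_P = (83.8 − 73.7)/14.0 = 0.7214; z_E = (3.77 − 4.83)/1.6 = -0.6625; E_A = (0.7214 − (-0.6625))/√2 = 0.9786.
Condition B: z_P = (52.5 − 73.7)/14.0 = -1.5143; z_E = (2.3 − 4.83)/1.6 = -1.5813; E_B = (-1.5143 − (-1.5813))/√2 = 0.0474.
E_A − E_B = 0.9786 − 0.0474 = 0.9312 ≈ 0.93.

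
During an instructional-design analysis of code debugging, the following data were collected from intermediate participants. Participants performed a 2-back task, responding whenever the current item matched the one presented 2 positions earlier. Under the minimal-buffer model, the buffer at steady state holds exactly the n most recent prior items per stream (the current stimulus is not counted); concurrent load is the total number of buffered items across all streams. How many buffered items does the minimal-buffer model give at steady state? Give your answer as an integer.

2

The buffer holds the 2 most recent prior items.
Steady-state concurrent load = 2 items.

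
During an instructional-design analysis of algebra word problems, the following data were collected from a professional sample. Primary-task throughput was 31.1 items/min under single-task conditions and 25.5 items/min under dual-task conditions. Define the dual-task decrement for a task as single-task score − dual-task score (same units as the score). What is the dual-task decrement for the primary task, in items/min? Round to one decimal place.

5.6

Decrement = 31.1 − 25.5 = 5.6000 items/min ≈ 5.6 items/min.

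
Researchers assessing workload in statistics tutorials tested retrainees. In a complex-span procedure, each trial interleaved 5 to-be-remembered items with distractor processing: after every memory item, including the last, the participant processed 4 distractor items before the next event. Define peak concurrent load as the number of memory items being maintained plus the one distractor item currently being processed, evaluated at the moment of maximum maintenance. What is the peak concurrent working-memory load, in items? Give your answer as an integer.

6

Maintenance is greatest during the distractor(s) after memory item 5: all 5 memory items are being held.
One distractor item is concurrently being processed.
Peak concurrent load = 5 + 1 = 6 items.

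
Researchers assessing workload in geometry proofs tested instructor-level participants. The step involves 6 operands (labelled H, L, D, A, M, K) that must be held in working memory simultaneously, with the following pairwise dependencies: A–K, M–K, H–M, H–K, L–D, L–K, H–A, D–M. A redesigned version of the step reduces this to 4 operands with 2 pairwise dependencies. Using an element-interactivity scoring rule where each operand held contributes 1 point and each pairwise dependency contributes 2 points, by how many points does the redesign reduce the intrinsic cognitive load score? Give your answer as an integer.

14

Original: 6 × 1 + 8 × 2 = 6 + 16 = 22.
Redesigned: 4 × 1 + 2 × 2 = 4 + 4 = 8.
Reduction = 22 − 8 = 14.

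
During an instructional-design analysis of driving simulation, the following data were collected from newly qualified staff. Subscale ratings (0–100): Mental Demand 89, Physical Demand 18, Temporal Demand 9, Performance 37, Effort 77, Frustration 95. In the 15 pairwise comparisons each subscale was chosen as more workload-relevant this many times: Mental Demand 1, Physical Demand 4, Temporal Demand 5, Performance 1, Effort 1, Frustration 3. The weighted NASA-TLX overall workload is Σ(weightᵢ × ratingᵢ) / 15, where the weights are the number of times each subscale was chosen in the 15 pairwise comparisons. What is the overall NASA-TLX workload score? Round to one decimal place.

The tallies are the weights (they sum to 15).
Weighted sum = 1·89 + 4·18 + 5·9 + 1·37 + 1·77 + 3·95
            = 89 + 72 + 45 + 37 + 77 + 285 = 605.
Overall workload = 605 / 15 = 40.3333 ≈ 40.3.

40.3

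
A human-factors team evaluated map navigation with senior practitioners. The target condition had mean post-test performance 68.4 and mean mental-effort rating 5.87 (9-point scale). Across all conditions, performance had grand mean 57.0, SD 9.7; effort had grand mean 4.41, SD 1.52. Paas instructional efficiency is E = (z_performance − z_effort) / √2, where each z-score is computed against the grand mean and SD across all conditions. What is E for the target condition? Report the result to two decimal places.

z_performance = (68.4 − 57.0) / 9.7 = 11.4000 / 9.7 = 1.1753.
z_effort = (5.87 − 4.41) / 1.52 = 1.4600 / 1.52 = 0.9605.
z_P − z_E = 1.1753 − 0.9605 = 0.2148.
E = 0.2148 / √2 = 0.2148 / 1.41421 = 0.1519 ≈ 0.15.

0.15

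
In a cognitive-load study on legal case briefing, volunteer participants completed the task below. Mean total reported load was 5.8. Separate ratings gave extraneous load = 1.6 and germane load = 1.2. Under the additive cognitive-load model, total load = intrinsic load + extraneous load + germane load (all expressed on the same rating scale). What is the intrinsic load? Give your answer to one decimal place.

intrinsic load = total − extraneous − germane
             = 5.8 − 1.6 − 1.2 = 3.0.

3.0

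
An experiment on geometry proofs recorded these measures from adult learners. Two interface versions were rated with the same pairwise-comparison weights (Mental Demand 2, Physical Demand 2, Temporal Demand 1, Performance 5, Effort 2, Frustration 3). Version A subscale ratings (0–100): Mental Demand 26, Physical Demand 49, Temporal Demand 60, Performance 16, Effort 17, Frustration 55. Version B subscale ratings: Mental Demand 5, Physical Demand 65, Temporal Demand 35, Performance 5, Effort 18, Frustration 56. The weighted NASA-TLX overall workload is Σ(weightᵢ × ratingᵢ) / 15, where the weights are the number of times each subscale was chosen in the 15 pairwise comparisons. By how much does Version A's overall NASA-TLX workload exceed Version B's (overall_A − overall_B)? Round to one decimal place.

Version A weighted sum = 2·26 + 2·49 + 1·60 + 5·16 + 2·17 + 3·55 = 52 + 98 + 60 + 80 + 34 + 165 = 489; overall_A = 489/15 = 32.6000.
Version B weighted sum = 2·5 + 2·65 + 1·35 + 5·5 + 2·18 + 3·56 = 10 + 130 + 35 + 25 + 36 + 168 = 404; overall_B = 404/15 = 26.9333.
Difference = 32.6000 − 26.9333 = 5.6667 ≈ 5.7.

5.7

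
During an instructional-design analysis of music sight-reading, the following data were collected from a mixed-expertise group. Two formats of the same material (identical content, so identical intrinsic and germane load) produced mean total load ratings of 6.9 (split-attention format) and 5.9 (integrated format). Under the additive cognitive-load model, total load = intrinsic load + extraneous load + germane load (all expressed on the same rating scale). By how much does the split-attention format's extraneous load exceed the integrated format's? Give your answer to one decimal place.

Intrinsic and germane load are equal across formats, so the difference in total load equals the difference in extraneous load.
Extraneous-load difference = 6.9 − 5.9 = 1.0.

1.0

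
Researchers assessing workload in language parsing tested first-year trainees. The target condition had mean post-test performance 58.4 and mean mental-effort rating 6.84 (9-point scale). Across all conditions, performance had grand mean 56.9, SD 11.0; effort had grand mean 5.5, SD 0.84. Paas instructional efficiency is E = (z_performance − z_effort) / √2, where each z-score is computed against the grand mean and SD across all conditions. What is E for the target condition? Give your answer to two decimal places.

-1.03

z_performance = (58.4 − 56.9) / 11.0 = 1.5000 / 11.0 = 0.1364.
z_effort = (6.84 − 5.5) / 0.84 = 1.3400 / 0.84 = 1.5952.
z_P − z_E = 0.1364 − 1.5952 = -1.4588.
E = -1.4588 / √2 = -1.4588 / 1.41421 = -1.0315 ≈ -1.03.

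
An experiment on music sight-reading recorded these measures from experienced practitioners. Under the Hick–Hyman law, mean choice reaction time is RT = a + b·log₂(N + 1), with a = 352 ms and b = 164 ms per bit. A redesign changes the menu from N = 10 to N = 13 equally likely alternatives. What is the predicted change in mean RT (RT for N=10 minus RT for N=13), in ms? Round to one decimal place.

RT(10) = 352 + 164·log₂(11) = 352 + 164·3.4594 = 919.3416 ms.
RT(13) = 352 + 164·log₂(14) = 352 + 164·3.8074 = 976.4136 ms.
Difference = 919.3416 − 976.4136 = -57.0720 ≈ -57.1 ms.

-57.1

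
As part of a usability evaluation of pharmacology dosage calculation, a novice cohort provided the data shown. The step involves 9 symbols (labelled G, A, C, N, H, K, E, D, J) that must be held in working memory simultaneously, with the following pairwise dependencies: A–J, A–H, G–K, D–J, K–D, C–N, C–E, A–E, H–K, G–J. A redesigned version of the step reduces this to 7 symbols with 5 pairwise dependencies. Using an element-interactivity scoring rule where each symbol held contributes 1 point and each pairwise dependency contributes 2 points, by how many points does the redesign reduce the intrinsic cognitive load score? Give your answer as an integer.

12

Original: 9 × 1 + 10 × 2 = 9 + 20 = 29.
Redesigned: 7 × 1 + 5 × 2 = 7 + 10 = 17.
Reduction = 29 − 17 = 12.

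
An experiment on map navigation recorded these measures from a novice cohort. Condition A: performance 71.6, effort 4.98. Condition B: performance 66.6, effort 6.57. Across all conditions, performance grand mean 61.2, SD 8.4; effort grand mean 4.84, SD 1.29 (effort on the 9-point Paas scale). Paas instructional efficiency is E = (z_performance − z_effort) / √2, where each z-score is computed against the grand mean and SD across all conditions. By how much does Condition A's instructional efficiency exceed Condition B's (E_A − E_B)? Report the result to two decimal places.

1.29

Condition A: z_P = (71.6 − 61.2)/8.4 = 1.2381; z_E = (4.98 − 4.84)/1.29 = 0.1085; E_A = (1.2381 − 0.1085)/√2 = 0.7987.
Condition B: z_P = (66.6 − 61.2)/8.4 = 0.6429; z_E = (6.57 − 4.84)/1.29 = 1.3411; E_B = (0.6429 − 1.3411)/√2 = -0.4937.
E_A − E_B = 0.7987 − (-0.4937) = 1.2924 ≈ 1.29.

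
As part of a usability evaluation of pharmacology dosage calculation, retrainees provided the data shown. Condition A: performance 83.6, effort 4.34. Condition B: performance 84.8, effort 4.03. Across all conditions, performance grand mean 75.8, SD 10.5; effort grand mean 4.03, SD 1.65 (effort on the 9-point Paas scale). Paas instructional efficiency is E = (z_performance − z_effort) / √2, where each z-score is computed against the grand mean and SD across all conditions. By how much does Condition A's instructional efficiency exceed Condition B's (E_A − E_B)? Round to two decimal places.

-0.21

Condition A: z_P = (83.6 − 75.8)/10.5 = 0.7429; z_E = (4.34 − 4.03)/1.65 = 0.1879; E_A = (0.7429 − 0.1879)/√2 = 0.3924.
Condition B: z_P = (84.8 − 75.8)/10.5 = 0.8571; z_E = (4.03 − 4.03)/1.65 = 0.0000; E_B = (0.8571 − 0.0000)/√2 = 0.6061.
E_A − E_B = 0.3924 − 0.6061 = -0.2137 ≈ -0.21.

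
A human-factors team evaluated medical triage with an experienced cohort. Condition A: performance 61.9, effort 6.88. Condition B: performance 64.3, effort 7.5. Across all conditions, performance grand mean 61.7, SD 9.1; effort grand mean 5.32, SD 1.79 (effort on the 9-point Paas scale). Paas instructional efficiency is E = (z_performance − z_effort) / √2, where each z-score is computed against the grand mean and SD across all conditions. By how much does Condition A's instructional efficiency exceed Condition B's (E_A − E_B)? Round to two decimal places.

0.06

Condition A: z_P = (61.9 − 61.7)/9.1 = 0.0220; z_E = (6.88 − 5.32)/1.79 = 0.8715; E_A = (0.0220 − 0.8715)/√2 = -0.6007.
Condition B: z_P = (64.3 − 61.7)/9.1 = 0.2857; z_E = (7.5 − 5.32)/1.79 = 1.2179; E_B = (0.2857 − 1.2179)/√2 = -0.6592.
E_A − E_B = -0.6007 − (-0.6592) = 0.0585 ≈ 0.06.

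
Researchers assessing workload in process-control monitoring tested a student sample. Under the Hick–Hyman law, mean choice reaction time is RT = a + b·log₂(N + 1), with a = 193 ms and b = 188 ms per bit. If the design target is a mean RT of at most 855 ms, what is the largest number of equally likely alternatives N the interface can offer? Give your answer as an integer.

Set 193 + 188·log₂(N + 1) ≤ 855.
log₂(N + 1) ≤ (855 − 193) / 188 = 3.5213.
N + 1 ≤ 2^3.5213 = 11.4820.
N ≤ 10.4820, so the largest integer N is 10.

10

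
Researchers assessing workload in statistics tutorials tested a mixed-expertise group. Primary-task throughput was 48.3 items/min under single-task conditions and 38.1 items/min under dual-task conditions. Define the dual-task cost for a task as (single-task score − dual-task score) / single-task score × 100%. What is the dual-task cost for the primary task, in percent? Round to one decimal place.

21.1

Cost = (48.3 − 38.1) / 48.3 × 100%
     = 10.2000 / 48.3 × 100% = 21.1180%.
≈ 21.1%.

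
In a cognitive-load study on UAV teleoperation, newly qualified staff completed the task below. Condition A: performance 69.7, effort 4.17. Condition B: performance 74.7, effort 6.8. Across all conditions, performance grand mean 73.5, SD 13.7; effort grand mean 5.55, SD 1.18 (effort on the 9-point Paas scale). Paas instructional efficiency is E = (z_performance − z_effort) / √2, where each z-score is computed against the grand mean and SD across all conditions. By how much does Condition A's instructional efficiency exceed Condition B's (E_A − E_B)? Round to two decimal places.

Condition A: z_P = (69.7 − 73.5)/13.7 = -0.2774; z_E = (4.17 − 5.55)/1.18 = -1.1695; E_A = (-0.2774 − (-1.1695))/√2 = 0.6308.
Condition B: z_P = (74.7 − 73.5)/13.7 = 0.0876; z_E = (6.8 − 5.55)/1.18 = 1.0593; E_B = (0.0876 − 1.0593)/√2 = -0.6871.
E_A − E_B = 0.6308 − (-0.6871) = 1.3179 ≈ 1.32.

1.32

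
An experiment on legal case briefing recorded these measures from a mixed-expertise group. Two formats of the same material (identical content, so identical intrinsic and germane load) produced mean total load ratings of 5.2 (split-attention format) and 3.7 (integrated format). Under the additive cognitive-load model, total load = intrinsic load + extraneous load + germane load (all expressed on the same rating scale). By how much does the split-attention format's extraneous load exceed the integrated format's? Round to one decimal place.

Intrinsic and germane load are equal across formats, so the difference in total load equals the difference in extraneous load.
Extraneous-load difference = 5.2 − 3.7 = 1.5.

1.5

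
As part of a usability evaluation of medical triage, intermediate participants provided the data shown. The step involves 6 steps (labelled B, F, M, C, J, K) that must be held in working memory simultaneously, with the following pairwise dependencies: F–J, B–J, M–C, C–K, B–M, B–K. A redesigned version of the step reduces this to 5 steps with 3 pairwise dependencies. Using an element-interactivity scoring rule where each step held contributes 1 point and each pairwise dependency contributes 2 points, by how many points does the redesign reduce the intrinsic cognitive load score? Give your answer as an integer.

Original: 6 × 1 + 6 × 2 = 6 + 12 = 18.
Redesigned: 5 × 1 + 3 × 2 = 5 + 6 = 11.
Reduction = 18 − 11 = 7.

7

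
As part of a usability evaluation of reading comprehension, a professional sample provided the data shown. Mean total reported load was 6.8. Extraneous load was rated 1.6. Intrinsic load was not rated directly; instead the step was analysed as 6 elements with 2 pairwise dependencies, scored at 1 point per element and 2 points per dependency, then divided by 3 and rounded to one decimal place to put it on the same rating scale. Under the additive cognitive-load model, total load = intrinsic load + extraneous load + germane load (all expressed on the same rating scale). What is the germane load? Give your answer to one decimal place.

1.9

Intrinsic (element-interactivity): (6 × 1 + 2 × 2) / 3 = 10 / 3 = 3.3333 → 3.3.
germane load = total − intrinsic − extraneous
             = 6.8 − 3.3 − 1.6 = 1.9.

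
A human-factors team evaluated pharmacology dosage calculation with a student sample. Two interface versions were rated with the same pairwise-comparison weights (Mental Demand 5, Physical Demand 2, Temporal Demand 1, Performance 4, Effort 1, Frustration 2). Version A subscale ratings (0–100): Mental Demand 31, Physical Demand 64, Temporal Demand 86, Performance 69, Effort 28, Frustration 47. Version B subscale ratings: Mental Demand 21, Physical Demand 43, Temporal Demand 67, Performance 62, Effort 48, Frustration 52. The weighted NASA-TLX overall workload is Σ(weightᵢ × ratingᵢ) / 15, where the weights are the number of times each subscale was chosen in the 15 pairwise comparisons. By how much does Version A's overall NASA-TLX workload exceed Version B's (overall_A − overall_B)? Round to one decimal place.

7.3

Version A weighted sum = 5·31 + 2·64 + 1·86 + 4·69 + 1·28 + 2·47 = 155 + 128 + 86 + 276 + 28 + 94 = 767; overall_A = 767/15 = 51.1333.
Version B weighted sum = 5·21 + 2·43 + 1·67 + 4·62 + 1·48 + 2·52 = 105 + 86 + 67 + 248 + 48 + 104 = 658; overall_B = 658/15 = 43.8667.
Difference = 51.1333 − 43.8667 = 7.2666 ≈ 7.3.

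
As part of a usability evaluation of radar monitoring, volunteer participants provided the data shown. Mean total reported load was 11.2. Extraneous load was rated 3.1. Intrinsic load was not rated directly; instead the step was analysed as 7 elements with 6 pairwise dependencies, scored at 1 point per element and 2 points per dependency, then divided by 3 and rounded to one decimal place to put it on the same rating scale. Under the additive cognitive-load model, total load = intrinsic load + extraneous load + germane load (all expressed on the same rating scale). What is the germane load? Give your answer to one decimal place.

Intrinsic (element-interactivity): (7 × 1 + 6 × 2) / 3 = 19 / 3 = 6.3333 → 6.3.
germane load = total − intrinsic − extraneous
             = 11.2 − 6.3 − 3.1 = 1.8.

1.8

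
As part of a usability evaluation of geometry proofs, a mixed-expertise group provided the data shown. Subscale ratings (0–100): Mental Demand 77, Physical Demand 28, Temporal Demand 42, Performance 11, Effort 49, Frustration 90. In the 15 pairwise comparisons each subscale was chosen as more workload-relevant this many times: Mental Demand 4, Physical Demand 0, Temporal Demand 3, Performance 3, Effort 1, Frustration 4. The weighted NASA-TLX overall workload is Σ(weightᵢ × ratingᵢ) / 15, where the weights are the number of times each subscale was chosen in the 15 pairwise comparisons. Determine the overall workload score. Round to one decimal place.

The tallies are the weights (they sum to 15).
Weighted sum = 4·77 + 0·28 + 3·42 + 3·11 + 1·49 + 4·90
            = 308 + 0 + 126 + 33 + 49 + 360 = 876.
Overall workload = 876 / 15 = 58.4000 ≈ 58.4.

58.4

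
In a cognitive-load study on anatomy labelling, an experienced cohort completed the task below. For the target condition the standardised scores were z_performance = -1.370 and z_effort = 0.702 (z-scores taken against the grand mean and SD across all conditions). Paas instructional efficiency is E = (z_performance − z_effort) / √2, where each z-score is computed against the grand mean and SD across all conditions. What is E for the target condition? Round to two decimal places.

z_P − z_E = -1.370 − 0.702 = -2.0720.
E = -2.0720 / √2 = -2.0720 / 1.41421 = -1.4651 ≈ -1.47.

-1.47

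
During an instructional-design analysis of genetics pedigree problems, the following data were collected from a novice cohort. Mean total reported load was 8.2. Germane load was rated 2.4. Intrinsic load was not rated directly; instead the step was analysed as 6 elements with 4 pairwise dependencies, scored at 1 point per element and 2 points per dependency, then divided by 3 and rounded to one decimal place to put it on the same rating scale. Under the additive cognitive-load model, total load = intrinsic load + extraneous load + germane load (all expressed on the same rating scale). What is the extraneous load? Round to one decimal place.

Intrinsic (element-interactivity): (6 × 1 + 4 × 2) / 3 = 14 / 3 = 4.6667 → 4.7.
extraneous load = total − intrinsic − germane
             = 8.2 − 4.7 − 2.4 = 1.1.

1.1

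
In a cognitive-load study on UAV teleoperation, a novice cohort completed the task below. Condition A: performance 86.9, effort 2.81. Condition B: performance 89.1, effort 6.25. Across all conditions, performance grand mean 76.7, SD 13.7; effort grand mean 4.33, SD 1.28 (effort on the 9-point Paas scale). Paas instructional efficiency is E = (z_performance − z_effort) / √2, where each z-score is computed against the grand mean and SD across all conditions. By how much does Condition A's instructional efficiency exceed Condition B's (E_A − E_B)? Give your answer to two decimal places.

Condition A: z_P = (86.9 − 76.7)/13.7 = 0.7445; z_E = (2.81 − 4.33)/1.28 = -1.1875; E_A = (0.7445 − (-1.1875))/√2 = 1.3661.
Condition B: z_P = (89.1 − 76.7)/13.7 = 0.9051; z_E = (6.25 − 4.33)/1.28 = 1.5000; E_B = (0.9051 − 1.5000)/√2 = -0.4207.
E_A − E_B = 1.3661 − (-0.4207) = 1.7868 ≈ 1.79.

1.79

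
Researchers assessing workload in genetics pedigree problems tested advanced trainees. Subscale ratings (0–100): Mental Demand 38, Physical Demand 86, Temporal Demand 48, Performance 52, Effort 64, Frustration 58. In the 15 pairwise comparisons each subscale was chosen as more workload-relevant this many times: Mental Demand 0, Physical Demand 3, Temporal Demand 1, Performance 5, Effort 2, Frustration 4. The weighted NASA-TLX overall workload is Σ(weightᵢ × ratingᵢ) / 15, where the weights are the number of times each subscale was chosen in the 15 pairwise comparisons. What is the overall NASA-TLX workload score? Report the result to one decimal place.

61.7

The tallies are the weights (they sum to 15).
Weighted sum = 0·38 + 3·86 + 1·48 + 5·52 + 2·64 + 4·58
            = 0 + 258 + 48 + 260 + 128 + 232 = 926.
Overall workload = 926 / 15 = 61.7333 ≈ 61.7.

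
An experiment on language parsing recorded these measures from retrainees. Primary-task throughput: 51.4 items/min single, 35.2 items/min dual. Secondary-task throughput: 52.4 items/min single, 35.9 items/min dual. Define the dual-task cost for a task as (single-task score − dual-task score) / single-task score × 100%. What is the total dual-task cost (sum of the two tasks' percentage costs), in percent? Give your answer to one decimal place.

63.0

Primary cost = (51.4 − 35.2) / 51.4 × 100% = 31.5175%.
Secondary cost = (52.4 − 35.9) / 52.4 × 100% = 31.4885%.
Total = 31.5175% + 31.4885% = 63.0060% ≈ 63.0%.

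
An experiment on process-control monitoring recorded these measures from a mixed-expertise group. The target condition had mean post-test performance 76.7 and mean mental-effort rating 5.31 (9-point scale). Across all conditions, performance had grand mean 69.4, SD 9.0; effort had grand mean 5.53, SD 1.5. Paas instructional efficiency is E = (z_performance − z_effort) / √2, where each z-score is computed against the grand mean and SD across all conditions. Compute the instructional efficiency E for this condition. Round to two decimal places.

0.68

z_performance = (76.7 − 69.4) / 9.0 = 7.3000 / 9.0 = 0.8111.
z_effort = (5.31 − 5.53) / 1.5 = -0.2200 / 1.5 = -0.1467.
z_P − z_E = 0.8111 − (-0.1467) = 0.9578.
E = 0.9578 / √2 = 0.9578 / 1.41421 = 0.6773 ≈ 0.68.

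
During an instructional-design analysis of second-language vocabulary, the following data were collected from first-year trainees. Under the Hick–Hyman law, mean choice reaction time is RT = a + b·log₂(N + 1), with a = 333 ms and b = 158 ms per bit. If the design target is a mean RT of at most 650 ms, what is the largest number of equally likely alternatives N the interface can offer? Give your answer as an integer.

Set 333 + 158·log₂(N + 1) ≤ 650.
log₂(N + 1) ≤ (650 − 333) / 158 = 2.0063.
N + 1 ≤ 2^2.0063 = 4.0175.
N ≤ 3.0175, so the largest integer N is 3.

3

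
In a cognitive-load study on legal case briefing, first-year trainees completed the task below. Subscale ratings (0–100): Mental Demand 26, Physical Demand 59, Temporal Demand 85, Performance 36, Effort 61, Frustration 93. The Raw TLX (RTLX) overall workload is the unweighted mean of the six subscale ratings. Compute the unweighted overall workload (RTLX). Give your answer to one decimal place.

60.0

Sum of ratings = 26 + 59 + 85 + 36 + 61 + 93 = 360.
RTLX = 360 / 6 = 60.0000 ≈ 60.0.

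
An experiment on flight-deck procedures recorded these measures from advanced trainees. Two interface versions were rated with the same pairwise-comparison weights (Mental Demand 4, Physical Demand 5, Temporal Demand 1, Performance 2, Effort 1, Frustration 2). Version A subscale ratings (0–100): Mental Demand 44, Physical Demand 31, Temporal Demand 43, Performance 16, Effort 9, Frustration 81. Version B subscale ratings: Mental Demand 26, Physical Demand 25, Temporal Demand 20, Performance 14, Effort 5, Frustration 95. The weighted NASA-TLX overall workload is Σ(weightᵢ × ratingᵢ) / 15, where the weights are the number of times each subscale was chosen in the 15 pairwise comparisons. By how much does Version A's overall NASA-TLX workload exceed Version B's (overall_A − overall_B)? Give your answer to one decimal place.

Version A weighted sum = 4·44 + 5·31 + 1·43 + 2·16 + 1·9 + 2·81 = 176 + 155 + 43 + 32 + 9 + 162 = 577; overall_A = 577/15 = 38.4667.
Version B weighted sum = 4·26 + 5·25 + 1·20 + 2·14 + 1·5 + 2·95 = 104 + 125 + 20 + 28 + 5 + 190 = 472; overall_B = 472/15 = 31.4667.
Difference = 38.4667 − 31.4667 = 7.0000 ≈ 7.0.

7.0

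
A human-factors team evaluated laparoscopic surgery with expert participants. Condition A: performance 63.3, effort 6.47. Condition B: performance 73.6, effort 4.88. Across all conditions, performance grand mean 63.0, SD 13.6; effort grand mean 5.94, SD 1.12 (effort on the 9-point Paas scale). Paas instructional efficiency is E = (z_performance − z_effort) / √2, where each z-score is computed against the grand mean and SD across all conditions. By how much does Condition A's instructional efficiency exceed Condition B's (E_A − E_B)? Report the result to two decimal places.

-1.54

Condition A: z_P = (63.3 − 63.0)/13.6 = 0.0221; z_E = (6.47 − 5.94)/1.12 = 0.4732; E_A = (0.0221 − 0.4732)/√2 = -0.3190.
Condition B: z_P = (73.6 − 63.0)/13.6 = 0.7794; z_E = (4.88 − 5.94)/1.12 = -0.9464; E_B = (0.7794 − (-0.9464))/√2 = 1.2203.
E_A − E_B = -0.3190 − 1.2203 = -1.5393 ≈ -1.54.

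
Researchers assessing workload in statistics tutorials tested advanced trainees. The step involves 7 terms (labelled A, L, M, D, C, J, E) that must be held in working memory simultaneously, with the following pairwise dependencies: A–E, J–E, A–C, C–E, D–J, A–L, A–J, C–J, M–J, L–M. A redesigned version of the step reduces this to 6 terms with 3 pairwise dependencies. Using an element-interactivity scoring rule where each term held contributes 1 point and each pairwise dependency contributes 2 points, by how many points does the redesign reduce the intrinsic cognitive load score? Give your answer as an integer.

Original: 7 × 1 + 10 × 2 = 7 + 20 = 27.
Redesigned: 6 × 1 + 3 × 2 = 6 + 6 = 12.
Reduction = 27 − 12 = 15.

15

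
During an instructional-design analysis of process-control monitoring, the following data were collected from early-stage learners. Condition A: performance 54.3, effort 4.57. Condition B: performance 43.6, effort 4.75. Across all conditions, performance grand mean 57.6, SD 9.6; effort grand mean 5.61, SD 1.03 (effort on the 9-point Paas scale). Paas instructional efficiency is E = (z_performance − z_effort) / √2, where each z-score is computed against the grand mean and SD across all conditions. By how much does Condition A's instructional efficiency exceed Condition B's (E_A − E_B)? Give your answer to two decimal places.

0.91

Condition A: z_P = (54.3 − 57.6)/9.6 = -0.3438; z_E = (4.57 − 5.61)/1.03 = -1.0097; E_A = (-0.3438 − (-1.0097))/√2 = 0.4709.
Condition B: z_P = (43.6 − 57.6)/9.6 = -1.4583; z_E = (4.75 − 5.61)/1.03 = -0.8350; E_B = (-1.4583 − (-0.8350))/√2 = -0.4407.
E_A − E_B = 0.4709 − (-0.4407) = 0.9116 ≈ 0.91.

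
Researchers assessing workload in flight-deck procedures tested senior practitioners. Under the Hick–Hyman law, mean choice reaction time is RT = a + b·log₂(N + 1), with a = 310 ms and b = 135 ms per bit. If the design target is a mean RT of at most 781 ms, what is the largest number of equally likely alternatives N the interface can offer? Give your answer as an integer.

Set 310 + 135·log₂(N + 1) ≤ 781.
log₂(N + 1) ≤ (781 − 310) / 135 = 3.4889.
N + 1 ≤ 2^3.4889 = 11.2270.
N ≤ 10.2270, so the largest integer N is 10.

10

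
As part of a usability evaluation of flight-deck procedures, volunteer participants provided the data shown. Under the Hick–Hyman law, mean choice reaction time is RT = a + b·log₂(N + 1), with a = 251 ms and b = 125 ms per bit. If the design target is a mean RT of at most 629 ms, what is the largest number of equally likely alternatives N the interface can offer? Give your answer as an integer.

7

Set 251 + 125·log₂(N + 1) ≤ 629.
log₂(N + 1) ≤ (629 − 251) / 125 = 3.0240.
N + 1 ≤ 2^3.0240 = 8.1342.
N ≤ 7.1342, so the largest integer N is 7.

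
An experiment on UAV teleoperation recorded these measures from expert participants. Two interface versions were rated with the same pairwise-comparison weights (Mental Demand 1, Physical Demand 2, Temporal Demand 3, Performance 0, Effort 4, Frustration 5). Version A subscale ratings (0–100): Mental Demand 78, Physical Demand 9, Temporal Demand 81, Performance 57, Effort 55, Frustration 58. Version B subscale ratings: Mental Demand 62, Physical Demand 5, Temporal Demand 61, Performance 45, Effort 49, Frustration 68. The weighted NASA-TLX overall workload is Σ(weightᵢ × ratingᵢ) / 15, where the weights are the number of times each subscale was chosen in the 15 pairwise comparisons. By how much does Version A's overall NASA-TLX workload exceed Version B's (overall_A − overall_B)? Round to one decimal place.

3.9

Version A weighted sum = 1·78 + 2·9 + 3·81 + 0·57 + 4·55 + 5·58 = 78 + 18 + 243 + 0 + 220 + 290 = 849; overall_A = 849/15 = 56.6000.
Version B weighted sum = 1·62 + 2·5 + 3·61 + 0·45 + 4·49 + 5·68 = 62 + 10 + 183 + 0 + 196 + 340 = 791; overall_B = 791/15 = 52.7333.
Difference = 56.6000 − 52.7333 = 3.8667 ≈ 3.9.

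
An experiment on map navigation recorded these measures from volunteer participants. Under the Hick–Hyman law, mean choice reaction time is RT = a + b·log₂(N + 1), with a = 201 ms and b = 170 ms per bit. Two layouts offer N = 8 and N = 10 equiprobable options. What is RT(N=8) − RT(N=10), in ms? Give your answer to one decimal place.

-49.2

RT(8) = 201 + 170·log₂(9) = 201 + 170·3.1699 = 739.8830 ms.
RT(10) = 201 + 170·log₂(11) = 201 + 170·3.4594 = 789.0980 ms.
Difference = 739.8830 − 789.0980 = -49.2150 ≈ -49.2 ms.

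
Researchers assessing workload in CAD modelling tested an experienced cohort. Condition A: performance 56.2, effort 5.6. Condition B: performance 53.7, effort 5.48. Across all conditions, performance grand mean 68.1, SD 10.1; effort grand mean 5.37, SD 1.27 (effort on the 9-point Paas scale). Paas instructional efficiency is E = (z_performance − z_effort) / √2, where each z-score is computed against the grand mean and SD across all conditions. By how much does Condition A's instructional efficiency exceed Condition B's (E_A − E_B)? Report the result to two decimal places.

Condition A: z_P = (56.2 − 68.1)/10.1 = -1.1782; z_E = (5.6 − 5.37)/1.27 = 0.1811; E_A = (-1.1782 − 0.1811)/√2 = -0.9612.
Condition B: z_P = (53.7 − 68.1)/10.1 = -1.4257; z_E = (5.48 − 5.37)/1.27 = 0.0866; E_B = (-1.4257 − 0.0866)/√2 = -1.0694.
E_A − E_B = -0.9612 − (-1.0694) = 0.1082 ≈ 0.11.

0.11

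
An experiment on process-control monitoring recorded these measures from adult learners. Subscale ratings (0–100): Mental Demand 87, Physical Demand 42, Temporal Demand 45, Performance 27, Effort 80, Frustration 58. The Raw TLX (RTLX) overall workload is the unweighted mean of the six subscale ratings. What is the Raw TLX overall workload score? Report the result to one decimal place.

56.5

Sum of ratings = 87 + 42 + 45 + 27 + 80 + 58 = 339.
RTLX = 339 / 6 = 56.5000 ≈ 56.5.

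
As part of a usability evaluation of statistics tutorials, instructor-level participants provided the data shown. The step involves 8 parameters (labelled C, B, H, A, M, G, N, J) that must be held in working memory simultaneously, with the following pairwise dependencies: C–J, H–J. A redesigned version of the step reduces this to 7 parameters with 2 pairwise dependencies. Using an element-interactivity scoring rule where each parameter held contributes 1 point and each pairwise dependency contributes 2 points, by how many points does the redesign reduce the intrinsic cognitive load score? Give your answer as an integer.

1

Original: 8 × 1 + 2 × 2 = 8 + 4 = 12.
Redesigned: 7 × 1 + 2 × 2 = 7 + 4 = 11.
Reduction = 12 − 11 = 1.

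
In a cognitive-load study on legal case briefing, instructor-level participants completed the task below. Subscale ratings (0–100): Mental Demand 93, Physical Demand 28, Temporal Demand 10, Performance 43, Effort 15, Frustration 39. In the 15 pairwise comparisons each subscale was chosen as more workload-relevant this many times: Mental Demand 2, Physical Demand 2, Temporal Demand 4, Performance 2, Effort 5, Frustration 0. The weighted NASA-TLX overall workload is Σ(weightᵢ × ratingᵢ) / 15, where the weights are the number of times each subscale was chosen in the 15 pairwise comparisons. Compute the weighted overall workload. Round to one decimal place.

29.5

The tallies are the weights (they sum to 15).
Weighted sum = 2·93 + 2·28 + 4·10 + 2·43 + 5·15 + 0·39
            = 186 + 56 + 40 + 86 + 75 + 0 = 443.
Overall workload = 443 / 15 = 29.5333 ≈ 29.5.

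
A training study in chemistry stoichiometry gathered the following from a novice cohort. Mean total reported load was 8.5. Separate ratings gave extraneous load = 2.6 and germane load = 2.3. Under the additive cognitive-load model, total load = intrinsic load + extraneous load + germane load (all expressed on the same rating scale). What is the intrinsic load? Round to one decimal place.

3.6

intrinsic load = total − extraneous − germane
             = 8.5 − 2.6 − 2.3 = 3.6.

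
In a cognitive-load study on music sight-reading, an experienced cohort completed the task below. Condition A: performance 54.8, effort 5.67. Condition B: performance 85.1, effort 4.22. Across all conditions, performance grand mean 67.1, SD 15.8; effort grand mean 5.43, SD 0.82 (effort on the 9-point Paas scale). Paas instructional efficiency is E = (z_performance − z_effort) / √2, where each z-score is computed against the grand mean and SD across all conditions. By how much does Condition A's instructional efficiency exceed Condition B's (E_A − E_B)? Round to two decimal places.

Condition A: z_P = (54.8 − 67.1)/15.8 = -0.7785; z_E = (5.67 − 5.43)/0.82 = 0.2927; E_A = (-0.7785 − 0.2927)/√2 = -0.7575.
Condition B: z_P = (85.1 − 67.1)/15.8 = 1.1392; z_E = (4.22 − 5.43)/0.82 = -1.4756; E_B = (1.1392 − (-1.4756))/√2 = 1.8489.
E_A − E_B = -0.7575 − 1.8489 = -2.6064 ≈ -2.61.

-2.61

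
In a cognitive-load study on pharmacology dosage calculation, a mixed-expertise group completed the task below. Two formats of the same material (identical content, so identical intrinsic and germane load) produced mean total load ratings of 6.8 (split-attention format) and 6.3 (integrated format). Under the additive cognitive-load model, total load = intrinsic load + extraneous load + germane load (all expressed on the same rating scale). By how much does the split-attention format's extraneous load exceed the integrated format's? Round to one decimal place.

0.5

Intrinsic and germane load are equal across formats, so the difference in total load equals the difference in extraneous load.
Extraneous-load difference = 6.8 − 6.3 = 0.5.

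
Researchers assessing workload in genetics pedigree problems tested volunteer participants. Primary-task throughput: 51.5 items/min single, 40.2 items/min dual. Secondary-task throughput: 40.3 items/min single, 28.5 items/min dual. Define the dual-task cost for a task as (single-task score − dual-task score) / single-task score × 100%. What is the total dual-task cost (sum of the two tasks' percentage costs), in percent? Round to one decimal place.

51.2

Primary cost = (51.5 − 40.2) / 51.5 × 100% = 21.9417%.
Secondary cost = (40.3 − 28.5) / 40.3 × 100% = 29.2804%.
Total = 21.9417% + 29.2804% = 51.2221% ≈ 51.2%.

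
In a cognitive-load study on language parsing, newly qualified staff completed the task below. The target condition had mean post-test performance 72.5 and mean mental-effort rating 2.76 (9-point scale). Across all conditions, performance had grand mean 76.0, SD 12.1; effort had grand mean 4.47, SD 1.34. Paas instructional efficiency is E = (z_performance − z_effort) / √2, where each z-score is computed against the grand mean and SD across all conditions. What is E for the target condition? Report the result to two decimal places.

z_performance = (72.5 − 76.0) / 12.1 = -3.5000 / 12.1 = -0.2893.
z_effort = (2.76 − 4.47) / 1.34 = -1.7100 / 1.34 = -1.2761.
z_P − z_E = -0.2893 − (-1.2761) = 0.9868.
E = 0.9868 / √2 = 0.9868 / 1.41421 = 0.6978 ≈ 0.70.

0.70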